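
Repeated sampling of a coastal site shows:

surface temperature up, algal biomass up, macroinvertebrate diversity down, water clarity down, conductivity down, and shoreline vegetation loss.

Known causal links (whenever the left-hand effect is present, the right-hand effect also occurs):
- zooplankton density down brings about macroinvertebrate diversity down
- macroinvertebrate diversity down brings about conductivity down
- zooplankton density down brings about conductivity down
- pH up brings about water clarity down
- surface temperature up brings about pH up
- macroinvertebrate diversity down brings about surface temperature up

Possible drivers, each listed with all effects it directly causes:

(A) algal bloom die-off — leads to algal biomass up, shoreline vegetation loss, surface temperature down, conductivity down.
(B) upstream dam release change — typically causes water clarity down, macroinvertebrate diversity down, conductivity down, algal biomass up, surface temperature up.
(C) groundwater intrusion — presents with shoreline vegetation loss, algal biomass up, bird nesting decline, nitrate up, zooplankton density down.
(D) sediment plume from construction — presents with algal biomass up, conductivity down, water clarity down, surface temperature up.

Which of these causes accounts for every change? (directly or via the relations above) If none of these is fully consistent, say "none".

C

Per-candidate check:
(A) algal bloom die-off — surface temperature up ✗; algal biomass up ✓; macroinvertebrate diversity down ✗; water clarity down ✗; conductivity down ✓; shoreline vegetation loss ✓
(B) upstream dam release change — surface temperature up ✓; algal biomass up ✓; macroinvertebrate diversity down ✓; water clarity down ✓; conductivity down ✓; shoreline vegetation loss ✗
(C) groundwater intrusion — surface temperature up ✓ (by zooplankton density down → macroinvertebrate diversity down → surface temperature up); algal biomass up ✓; macroinvertebrate diversity down ✓ (by zooplankton density down → macroinvertebrate diversity down); water clarity down ✓ (by zooplankton density down → macroinvertebrate diversity down → surface temperature up → pH up → water clarity down); conductivity down ✓ (by zooplankton density down → conductivity down); shoreline vegetation loss ✓
(D) sediment plume from construction — surface temperature up ✓; algal biomass up ✓; macroinvertebrate diversity down ✗; water clarity down ✓; conductivity down ✓; shoreline vegetation loss ✗
(C) alone accounts for all the evidence.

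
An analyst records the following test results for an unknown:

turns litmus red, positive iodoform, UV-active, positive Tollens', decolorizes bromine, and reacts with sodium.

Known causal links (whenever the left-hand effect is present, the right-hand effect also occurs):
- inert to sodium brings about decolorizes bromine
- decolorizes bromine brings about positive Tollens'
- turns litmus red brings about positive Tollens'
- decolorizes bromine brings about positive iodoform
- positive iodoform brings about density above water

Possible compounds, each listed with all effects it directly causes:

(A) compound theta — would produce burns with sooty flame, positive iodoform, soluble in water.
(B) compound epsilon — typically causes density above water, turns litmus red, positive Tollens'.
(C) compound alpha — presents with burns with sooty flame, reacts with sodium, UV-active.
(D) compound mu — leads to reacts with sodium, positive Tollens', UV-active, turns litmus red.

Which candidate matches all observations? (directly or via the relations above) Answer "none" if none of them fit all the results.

For each candidate, compare predicted effects to what was observed:
(A) compound theta — turns litmus red ✗; positive iodoform ✓; UV-active ✗; positive Tollens' ✗; decolorizes bromine ✗; reacts with sodium ✗
(B) compound epsilon — turns litmus red ✓; positive iodoform ✗; UV-active ✗; positive Tollens' ✓; decolorizes bromine ✗; reacts with sodium ✗
(C) compound alpha — turns litmus red ✗; positive iodoform ✗; UV-active ✓; positive Tollens' ✗; decolorizes bromine ✗; reacts with sodium ✓
(D) compound mu — turns litmus red ✓; positive iodoform ✗; UV-active ✓; positive Tollens' ✓; decolorizes bromine ✗; reacts with sodium ✓
None of the listed candidates fits everything.

none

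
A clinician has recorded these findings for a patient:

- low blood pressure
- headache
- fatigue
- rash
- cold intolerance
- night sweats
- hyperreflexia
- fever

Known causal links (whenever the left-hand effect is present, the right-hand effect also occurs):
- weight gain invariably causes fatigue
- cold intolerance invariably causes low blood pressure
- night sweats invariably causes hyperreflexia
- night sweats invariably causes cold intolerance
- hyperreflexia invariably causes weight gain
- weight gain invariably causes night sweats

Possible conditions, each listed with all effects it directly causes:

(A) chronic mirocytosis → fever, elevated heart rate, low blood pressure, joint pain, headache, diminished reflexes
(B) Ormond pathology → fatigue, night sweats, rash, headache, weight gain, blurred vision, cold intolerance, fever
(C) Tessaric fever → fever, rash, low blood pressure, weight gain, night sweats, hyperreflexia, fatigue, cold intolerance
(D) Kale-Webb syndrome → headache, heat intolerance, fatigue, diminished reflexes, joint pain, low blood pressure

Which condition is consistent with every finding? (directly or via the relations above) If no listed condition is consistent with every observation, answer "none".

For each candidate, compare predicted effects to what was observed:
(A) chronic mirocytosis — low blood pressure +; headache +; fatigue -; rash -; cold intolerance -; night sweats -; hyperreflexia -; fever +
(B) Ormond pathology — accounts for every observation (low blood pressure through cold intolerance → low blood pressure)
(C) Tessaric fever — low blood pressure +; headache -; fatigue +; rash +; cold intolerance +; night sweats +; hyperreflexia +; fever +
(D) Kale-Webb syndrome — low blood pressure +; headache +; fatigue +; rash -; cold intolerance -; night sweats -; hyperreflexia -; fever -
Only (B) is consistent with every observation.

B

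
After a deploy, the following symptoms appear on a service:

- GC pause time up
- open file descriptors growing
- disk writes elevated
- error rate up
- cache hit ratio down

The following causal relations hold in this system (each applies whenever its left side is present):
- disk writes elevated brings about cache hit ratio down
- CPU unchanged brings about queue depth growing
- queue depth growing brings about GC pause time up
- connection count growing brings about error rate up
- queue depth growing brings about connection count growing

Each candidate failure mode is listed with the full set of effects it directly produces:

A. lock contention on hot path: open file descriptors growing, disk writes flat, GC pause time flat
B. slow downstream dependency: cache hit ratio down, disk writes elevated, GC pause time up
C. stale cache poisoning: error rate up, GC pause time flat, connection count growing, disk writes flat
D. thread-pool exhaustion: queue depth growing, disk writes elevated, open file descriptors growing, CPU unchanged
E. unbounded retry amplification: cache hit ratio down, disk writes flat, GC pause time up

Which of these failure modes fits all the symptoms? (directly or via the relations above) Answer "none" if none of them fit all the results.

For each candidate, compare predicted effects to what was observed:
(A) lock contention on hot path — fails on GC pause time up, disk writes elevated, error rate up, cache hit ratio down (predicts GC pause time flat, not GC pause time up; predicts disk writes flat, not disk writes elevated)
(B) slow downstream dependency — does not account for open file descriptors growing, error rate up
(C) stale cache poisoning — GC pause time up ✗; open file descriptors growing ✗; disk writes elevated ✗; error rate up ✓; cache hit ratio down ✗
(D) thread-pool exhaustion — GC pause time up ✓ (by queue depth growing → GC pause time up); open file descriptors growing ✓; disk writes elevated ✓; error rate up ✓ (by queue depth growing → connection count growing → error rate up); cache hit ratio down ✓ (by disk writes elevated → cache hit ratio down)
(E) unbounded retry amplification — fails on open file descriptors growing, disk writes elevated, error rate up (predicts disk writes flat, not disk writes elevated)
(D) alone accounts for all the evidence.

D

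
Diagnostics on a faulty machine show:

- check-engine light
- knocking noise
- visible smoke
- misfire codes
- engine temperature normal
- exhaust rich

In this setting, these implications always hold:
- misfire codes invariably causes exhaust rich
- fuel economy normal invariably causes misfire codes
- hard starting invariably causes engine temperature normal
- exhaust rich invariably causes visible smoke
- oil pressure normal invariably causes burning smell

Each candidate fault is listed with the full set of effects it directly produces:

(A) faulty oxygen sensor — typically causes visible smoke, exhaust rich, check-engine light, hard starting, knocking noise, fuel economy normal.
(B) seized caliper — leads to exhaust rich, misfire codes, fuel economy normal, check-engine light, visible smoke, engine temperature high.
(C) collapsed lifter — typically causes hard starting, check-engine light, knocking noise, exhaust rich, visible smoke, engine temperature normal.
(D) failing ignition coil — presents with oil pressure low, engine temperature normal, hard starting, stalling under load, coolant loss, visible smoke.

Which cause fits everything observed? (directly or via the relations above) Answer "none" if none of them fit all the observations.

A

Per-candidate check:
(A) faulty oxygen sensor — check-engine light ✓; knocking noise ✓; visible smoke ✓; misfire codes ✓ (by fuel economy normal → misfire codes); engine temperature normal ✓ (by hard starting → engine temperature normal); exhaust rich ✓
(B) seized caliper — check-engine light ✓; knocking noise ✗; visible smoke ✓; misfire codes ✓; engine temperature normal ✗; exhaust rich ✓
(C) collapsed lifter — does not account for misfire codes
(D) failing ignition coil — check-engine light ✗; knocking noise ✗; visible smoke ✓; misfire codes ✗; engine temperature normal ✓; exhaust rich ✗
Only (A) is consistent with every observation.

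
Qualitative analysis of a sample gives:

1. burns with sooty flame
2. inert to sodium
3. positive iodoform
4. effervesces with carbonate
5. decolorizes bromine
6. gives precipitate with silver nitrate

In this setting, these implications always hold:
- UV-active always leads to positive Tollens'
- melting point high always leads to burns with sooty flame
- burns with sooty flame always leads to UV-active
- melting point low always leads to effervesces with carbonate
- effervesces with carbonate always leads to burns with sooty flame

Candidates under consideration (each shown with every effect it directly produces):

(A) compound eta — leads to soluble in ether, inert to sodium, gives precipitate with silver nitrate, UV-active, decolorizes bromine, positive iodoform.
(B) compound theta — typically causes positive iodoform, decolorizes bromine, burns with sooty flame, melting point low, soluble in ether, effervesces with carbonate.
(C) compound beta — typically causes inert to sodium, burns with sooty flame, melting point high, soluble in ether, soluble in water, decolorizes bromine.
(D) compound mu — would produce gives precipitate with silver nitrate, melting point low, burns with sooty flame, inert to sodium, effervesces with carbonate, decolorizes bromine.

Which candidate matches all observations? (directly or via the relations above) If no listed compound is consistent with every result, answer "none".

Per-candidate check:
(A) compound eta — does not account for burns with sooty flame, effervesces with carbonate
(B) compound theta — does not account for inert to sodium, gives precipitate with silver nitrate
(C) compound beta — does not account for positive iodoform, effervesces with carbonate, gives precipitate with silver nitrate
(D) compound mu — burns with sooty flame match; inert to sodium match; positive iodoform miss; effervesces with carbonate match; decolorizes bromine match; gives precipitate with silver nitrate match
No candidate is consistent with all observations.

none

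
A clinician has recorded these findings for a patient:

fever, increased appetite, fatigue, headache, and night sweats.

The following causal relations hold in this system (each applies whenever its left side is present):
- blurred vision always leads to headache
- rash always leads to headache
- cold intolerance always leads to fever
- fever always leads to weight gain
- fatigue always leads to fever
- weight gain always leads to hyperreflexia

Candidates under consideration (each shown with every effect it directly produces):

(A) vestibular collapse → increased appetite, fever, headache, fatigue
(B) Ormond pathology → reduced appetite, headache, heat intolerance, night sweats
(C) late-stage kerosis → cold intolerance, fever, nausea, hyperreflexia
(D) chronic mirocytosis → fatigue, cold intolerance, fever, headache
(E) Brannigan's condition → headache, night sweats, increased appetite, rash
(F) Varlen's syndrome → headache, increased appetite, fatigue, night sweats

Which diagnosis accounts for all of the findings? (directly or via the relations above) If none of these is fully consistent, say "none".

F

For each candidate, compare predicted effects to what was observed:
(A) vestibular collapse — fever +; increased appetite +; fatigue +; headache +; night sweats -
(B) Ormond pathology — fever -; increased appetite -; fatigue -; headache +; night sweats +
(C) late-stage kerosis — does not account for increased appetite, fatigue, headache, night sweats
(D) chronic mirocytosis — does not account for increased appetite, night sweats
(E) Brannigan's condition — does not account for fever, fatigue
(F) Varlen's syndrome — accounts for every observation (fever by fatigue → fever)
Only (F) is consistent with every observation.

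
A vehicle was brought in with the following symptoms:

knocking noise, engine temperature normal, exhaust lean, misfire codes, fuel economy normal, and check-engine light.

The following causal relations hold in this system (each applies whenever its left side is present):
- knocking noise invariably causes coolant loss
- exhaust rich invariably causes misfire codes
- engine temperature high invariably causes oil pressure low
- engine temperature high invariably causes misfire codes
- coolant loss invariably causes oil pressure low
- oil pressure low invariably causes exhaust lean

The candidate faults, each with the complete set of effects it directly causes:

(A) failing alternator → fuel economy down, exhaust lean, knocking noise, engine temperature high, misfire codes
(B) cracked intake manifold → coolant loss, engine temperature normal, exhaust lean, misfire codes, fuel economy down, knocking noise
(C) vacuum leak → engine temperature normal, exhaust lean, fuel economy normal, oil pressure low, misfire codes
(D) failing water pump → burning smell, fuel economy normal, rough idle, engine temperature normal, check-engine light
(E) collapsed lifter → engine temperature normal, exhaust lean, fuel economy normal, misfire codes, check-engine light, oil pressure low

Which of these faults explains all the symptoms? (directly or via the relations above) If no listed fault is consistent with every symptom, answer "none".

none

For each candidate, compare predicted effects to what was observed:
(A) failing alternator — fails on engine temperature normal, fuel economy normal, check-engine light (predicts engine temperature high, not engine temperature normal; predicts fuel economy down, not fuel economy normal)
(B) cracked intake manifold — knocking noise +; engine temperature normal +; exhaust lean +; misfire codes +; fuel economy normal -; check-engine light -
(C) vacuum leak — does not account for knocking noise, check-engine light
(D) failing water pump — knocking noise -; engine temperature normal +; exhaust lean -; misfire codes -; fuel economy normal +; check-engine light +
(E) collapsed lifter — knocking noise -; engine temperature normal +; exhaust lean +; misfire codes +; fuel economy normal +; check-engine light +
None of the listed candidates fits everything.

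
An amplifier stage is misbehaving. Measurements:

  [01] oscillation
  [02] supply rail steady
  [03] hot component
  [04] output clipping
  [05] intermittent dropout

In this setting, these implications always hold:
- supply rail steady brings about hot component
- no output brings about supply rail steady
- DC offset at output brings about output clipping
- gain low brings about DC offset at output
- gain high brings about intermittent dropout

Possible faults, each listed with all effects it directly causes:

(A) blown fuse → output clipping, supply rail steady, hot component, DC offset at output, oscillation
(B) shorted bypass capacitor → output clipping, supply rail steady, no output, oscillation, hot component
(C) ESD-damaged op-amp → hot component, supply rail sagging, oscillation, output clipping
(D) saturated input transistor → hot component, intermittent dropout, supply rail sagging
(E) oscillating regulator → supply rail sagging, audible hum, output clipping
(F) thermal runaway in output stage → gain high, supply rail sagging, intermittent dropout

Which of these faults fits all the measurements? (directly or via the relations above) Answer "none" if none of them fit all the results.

Per-candidate check:
(A) blown fuse — does not account for intermittent dropout
(B) shorted bypass capacitor — oscillation yes; supply rail steady yes; hot component yes; output clipping yes; intermittent dropout NO
(C) ESD-damaged op-amp — oscillation yes; supply rail steady NO; hot component yes; output clipping yes; intermittent dropout NO
(D) saturated input transistor — oscillation NO; supply rail steady NO; hot component yes; output clipping NO; intermittent dropout yes
(E) oscillating regulator — fails on oscillation, supply rail steady, hot component, intermittent dropout (predicts supply rail sagging, not supply rail steady)
(F) thermal runaway in output stage — fails on oscillation, supply rail steady, hot component, output clipping (predicts supply rail sagging, not supply rail steady)
No candidate is consistent with all observations.

none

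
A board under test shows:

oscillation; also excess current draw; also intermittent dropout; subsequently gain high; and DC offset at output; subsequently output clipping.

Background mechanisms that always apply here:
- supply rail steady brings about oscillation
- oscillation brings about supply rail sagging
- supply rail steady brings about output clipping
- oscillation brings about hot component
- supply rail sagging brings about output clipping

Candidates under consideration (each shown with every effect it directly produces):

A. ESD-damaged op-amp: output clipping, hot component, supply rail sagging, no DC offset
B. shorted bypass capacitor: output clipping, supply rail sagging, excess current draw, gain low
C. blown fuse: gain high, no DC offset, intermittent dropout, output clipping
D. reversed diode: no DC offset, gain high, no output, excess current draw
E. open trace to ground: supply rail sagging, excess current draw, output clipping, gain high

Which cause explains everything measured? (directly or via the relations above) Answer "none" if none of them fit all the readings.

none

Per-candidate check:
(A) ESD-damaged op-amp — oscillation ✗; excess current draw ✗; intermittent dropout ✗; gain high ✗; DC offset at output ✗; output clipping ✓
(B) shorted bypass capacitor — fails on oscillation, intermittent dropout, gain high, DC offset at output (predicts gain low, not gain high)
(C) blown fuse — oscillation ✗; excess current draw ✗; intermittent dropout ✓; gain high ✓; DC offset at output ✗; output clipping ✓
(D) reversed diode — fails on oscillation, intermittent dropout, DC offset at output, output clipping (predicts no DC offset, not DC offset at output)
(E) open trace to ground — oscillation ✗; excess current draw ✓; intermittent dropout ✗; gain high ✓; DC offset at output ✗; output clipping ✓
Every candidate fails on at least one observation.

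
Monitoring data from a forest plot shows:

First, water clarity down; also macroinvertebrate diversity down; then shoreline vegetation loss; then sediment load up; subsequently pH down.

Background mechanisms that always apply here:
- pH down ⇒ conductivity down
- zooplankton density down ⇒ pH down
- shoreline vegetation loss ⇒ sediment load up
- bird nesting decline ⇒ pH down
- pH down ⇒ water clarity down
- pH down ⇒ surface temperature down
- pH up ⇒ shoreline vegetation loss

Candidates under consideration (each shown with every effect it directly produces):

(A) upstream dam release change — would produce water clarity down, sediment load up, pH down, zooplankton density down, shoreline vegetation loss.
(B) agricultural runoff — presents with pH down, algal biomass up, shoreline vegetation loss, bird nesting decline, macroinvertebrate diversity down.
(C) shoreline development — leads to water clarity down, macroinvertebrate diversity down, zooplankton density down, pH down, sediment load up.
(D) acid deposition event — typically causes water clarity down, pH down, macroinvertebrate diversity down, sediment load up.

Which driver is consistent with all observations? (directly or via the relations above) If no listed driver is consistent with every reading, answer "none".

Testing each hypothesis:
(A) upstream dam release change — water clarity down yes; macroinvertebrate diversity down NO; shoreline vegetation loss yes; sediment load up yes; pH down yes
(B) agricultural runoff — accounts for every observation (water clarity down via pH down → water clarity down)
(C) shoreline development — water clarity down yes; macroinvertebrate diversity down yes; shoreline vegetation loss NO; sediment load up yes; pH down yes
(D) acid deposition event — water clarity down yes; macroinvertebrate diversity down yes; shoreline vegetation loss NO; sediment load up yes; pH down yes
(B) is the only candidate with no mismatches.

B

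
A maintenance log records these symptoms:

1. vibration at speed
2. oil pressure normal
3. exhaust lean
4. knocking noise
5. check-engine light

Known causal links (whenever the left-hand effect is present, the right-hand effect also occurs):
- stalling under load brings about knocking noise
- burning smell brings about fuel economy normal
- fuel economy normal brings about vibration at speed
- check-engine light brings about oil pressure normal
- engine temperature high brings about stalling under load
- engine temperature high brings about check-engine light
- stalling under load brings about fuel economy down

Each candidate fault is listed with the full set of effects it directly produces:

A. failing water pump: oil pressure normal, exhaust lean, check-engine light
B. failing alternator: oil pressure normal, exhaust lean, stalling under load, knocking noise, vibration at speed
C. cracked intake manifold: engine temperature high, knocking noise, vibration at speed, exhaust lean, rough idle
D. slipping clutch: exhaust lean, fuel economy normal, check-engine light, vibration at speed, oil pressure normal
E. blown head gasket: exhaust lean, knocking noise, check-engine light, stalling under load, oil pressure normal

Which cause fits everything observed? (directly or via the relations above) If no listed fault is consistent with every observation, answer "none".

C

Checking each candidate against the observations:
(A) failing water pump — does not account for vibration at speed, knocking noise
(B) failing alternator — does not account for check-engine light
(C) cracked intake manifold — accounts for every observation (oil pressure normal via engine temperature high → check-engine light → oil pressure normal)
(D) slipping clutch — does not account for knocking noise
(E) blown head gasket — vibration at speed -; oil pressure normal +; exhaust lean +; knocking noise +; check-engine light +
(C) alone accounts for all the evidence.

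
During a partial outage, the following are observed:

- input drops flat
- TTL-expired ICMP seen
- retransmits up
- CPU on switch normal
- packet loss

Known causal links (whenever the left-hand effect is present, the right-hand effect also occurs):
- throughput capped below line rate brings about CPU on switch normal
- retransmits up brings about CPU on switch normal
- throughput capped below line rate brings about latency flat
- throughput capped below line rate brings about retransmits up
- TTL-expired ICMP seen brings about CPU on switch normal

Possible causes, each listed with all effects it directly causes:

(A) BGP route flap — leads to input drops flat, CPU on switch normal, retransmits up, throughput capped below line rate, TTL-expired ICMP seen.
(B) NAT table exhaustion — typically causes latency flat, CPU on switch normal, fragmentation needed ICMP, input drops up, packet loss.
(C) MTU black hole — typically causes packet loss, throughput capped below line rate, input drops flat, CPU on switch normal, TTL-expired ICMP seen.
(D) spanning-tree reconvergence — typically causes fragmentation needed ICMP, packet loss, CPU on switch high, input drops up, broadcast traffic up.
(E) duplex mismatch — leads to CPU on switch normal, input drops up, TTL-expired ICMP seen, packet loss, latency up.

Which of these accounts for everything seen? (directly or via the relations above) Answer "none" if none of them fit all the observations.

Testing each hypothesis:
(A) BGP route flap — input drops flat ✓; TTL-expired ICMP seen ✓; retransmits up ✓; CPU on switch normal ✓; packet loss ✗
(B) NAT table exhaustion — input drops flat ✗; TTL-expired ICMP seen ✗; retransmits up ✗; CPU on switch normal ✓; packet loss ✓
(C) MTU black hole — input drops flat ✓; TTL-expired ICMP seen ✓; retransmits up ✓ (via throughput capped below line rate → retransmits up); CPU on switch normal ✓; packet loss ✓
(D) spanning-tree reconvergence — fails on input drops flat, TTL-expired ICMP seen, retransmits up, CPU on switch normal (predicts input drops up, not input drops flat; predicts CPU on switch high, not CPU on switch normal)
(E) duplex mismatch — fails on input drops flat, retransmits up (predicts input drops up, not input drops flat)
(C) alone accounts for all the evidence.

C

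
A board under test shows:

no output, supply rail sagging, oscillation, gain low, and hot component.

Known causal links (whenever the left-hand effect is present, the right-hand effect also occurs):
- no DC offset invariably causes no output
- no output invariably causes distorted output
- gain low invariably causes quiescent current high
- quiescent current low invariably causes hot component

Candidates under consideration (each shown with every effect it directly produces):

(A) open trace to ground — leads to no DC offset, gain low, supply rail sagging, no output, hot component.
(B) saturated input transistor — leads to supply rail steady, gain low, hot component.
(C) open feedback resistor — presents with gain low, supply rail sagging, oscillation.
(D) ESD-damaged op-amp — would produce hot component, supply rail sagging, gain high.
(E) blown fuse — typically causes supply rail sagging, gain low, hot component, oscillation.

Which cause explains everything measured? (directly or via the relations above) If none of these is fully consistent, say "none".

none

For each candidate, compare predicted effects to what was observed:
(A) open trace to ground — does not account for oscillation
(B) saturated input transistor — no output NO; supply rail sagging NO; oscillation NO; gain low yes; hot component yes
(C) open feedback resistor — no output NO; supply rail sagging yes; oscillation yes; gain low yes; hot component NO
(D) ESD-damaged op-amp — fails on no output, oscillation, gain low (predicts gain high, not gain low)
(E) blown fuse — does not account for no output
Every candidate fails on at least one observation.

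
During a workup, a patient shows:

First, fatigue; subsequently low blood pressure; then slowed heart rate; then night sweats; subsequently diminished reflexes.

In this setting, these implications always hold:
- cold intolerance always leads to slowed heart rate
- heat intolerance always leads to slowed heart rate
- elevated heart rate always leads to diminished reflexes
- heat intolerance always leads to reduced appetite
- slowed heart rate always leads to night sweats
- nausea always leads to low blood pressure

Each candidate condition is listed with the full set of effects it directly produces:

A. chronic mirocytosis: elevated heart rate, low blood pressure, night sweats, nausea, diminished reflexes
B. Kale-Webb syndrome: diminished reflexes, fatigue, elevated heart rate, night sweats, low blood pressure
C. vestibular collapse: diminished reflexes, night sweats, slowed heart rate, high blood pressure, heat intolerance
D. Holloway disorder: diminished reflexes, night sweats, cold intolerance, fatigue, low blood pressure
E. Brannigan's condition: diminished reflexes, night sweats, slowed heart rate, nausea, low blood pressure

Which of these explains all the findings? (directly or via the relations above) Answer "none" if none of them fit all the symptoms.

D

Per-candidate check:
(A) chronic mirocytosis — fatigue miss; low blood pressure match; slowed heart rate miss; night sweats match; diminished reflexes match
(B) Kale-Webb syndrome — fatigue match; low blood pressure match; slowed heart rate miss; night sweats match; diminished reflexes match
(C) vestibular collapse — fails on fatigue, low blood pressure (predicts high blood pressure, not low blood pressure)
(D) Holloway disorder — fatigue match; low blood pressure match; slowed heart rate match (by cold intolerance → slowed heart rate); night sweats match; diminished reflexes match
(E) Brannigan's condition — fatigue miss; low blood pressure match; slowed heart rate match; night sweats match; diminished reflexes match
Only (D) is consistent with every observation.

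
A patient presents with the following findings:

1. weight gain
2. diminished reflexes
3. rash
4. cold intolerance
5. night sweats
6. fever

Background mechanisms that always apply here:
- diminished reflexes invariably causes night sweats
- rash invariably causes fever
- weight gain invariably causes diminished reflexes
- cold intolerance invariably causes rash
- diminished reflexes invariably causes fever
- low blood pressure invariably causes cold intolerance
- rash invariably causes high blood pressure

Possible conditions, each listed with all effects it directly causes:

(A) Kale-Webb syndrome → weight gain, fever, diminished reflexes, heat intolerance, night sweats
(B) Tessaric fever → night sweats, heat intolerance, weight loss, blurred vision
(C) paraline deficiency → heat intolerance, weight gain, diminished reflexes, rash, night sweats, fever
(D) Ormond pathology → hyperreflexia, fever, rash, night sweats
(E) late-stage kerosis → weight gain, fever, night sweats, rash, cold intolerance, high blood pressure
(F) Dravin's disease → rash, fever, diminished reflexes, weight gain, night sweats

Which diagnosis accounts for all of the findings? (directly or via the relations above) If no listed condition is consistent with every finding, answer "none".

Testing each hypothesis:
(A) Kale-Webb syndrome — fails on rash, cold intolerance (predicts heat intolerance, not cold intolerance)
(B) Tessaric fever — fails on weight gain, diminished reflexes, rash, cold intolerance, fever (predicts weight loss, not weight gain; predicts heat intolerance, not cold intolerance)
(C) paraline deficiency — weight gain +; diminished reflexes +; rash +; cold intolerance -; night sweats +; fever +
(D) Ormond pathology — fails on weight gain, diminished reflexes, cold intolerance (predicts hyperreflexia, not diminished reflexes)
(E) late-stage kerosis — weight gain +; diminished reflexes + (by weight gain → diminished reflexes); rash +; cold intolerance +; night sweats +; fever +
(F) Dravin's disease — does not account for cold intolerance
(E) is the only candidate with no mismatches.

E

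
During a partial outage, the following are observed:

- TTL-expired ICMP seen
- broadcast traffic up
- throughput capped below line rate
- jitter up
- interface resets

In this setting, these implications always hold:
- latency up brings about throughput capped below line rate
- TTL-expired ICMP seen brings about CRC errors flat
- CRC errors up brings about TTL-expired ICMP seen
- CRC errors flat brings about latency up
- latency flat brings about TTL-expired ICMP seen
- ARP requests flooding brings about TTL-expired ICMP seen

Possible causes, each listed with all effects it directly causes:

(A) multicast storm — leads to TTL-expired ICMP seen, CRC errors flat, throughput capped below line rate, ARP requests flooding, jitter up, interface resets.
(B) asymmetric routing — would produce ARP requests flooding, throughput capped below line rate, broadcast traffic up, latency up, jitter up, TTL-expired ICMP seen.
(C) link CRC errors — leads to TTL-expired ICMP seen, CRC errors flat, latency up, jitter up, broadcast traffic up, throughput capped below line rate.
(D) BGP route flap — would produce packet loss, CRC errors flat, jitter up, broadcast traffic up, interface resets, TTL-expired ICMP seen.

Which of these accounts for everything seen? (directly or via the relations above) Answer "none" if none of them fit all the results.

D

For each candidate, compare predicted effects to what was observed:
(A) multicast storm — does not account for broadcast traffic up
(B) asymmetric routing — does not account for interface resets
(C) link CRC errors — TTL-expired ICMP seen ✓; broadcast traffic up ✓; throughput capped below line rate ✓; jitter up ✓; interface resets ✗
(D) BGP route flap — TTL-expired ICMP seen ✓; broadcast traffic up ✓; throughput capped below line rate ✓ (by CRC errors flat → latency up → throughput capped below line rate); jitter up ✓; interface resets ✓
(D) is the only candidate with no mismatches.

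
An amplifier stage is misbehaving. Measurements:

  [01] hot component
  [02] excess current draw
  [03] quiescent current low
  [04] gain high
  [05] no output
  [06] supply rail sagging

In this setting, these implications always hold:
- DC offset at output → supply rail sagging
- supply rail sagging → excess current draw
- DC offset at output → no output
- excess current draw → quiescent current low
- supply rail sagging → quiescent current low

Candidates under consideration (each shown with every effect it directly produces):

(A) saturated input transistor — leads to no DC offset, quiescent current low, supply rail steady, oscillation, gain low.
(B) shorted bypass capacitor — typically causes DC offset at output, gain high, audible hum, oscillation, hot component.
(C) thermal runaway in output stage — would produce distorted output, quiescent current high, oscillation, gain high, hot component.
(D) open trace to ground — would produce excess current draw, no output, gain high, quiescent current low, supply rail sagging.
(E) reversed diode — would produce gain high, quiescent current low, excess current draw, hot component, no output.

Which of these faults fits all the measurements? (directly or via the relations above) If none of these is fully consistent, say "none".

B

Checking each candidate against the observations:
(A) saturated input transistor — fails on hot component, excess current draw, gain high, no output, supply rail sagging (predicts gain low, not gain high; predicts supply rail steady, not supply rail sagging)
(B) shorted bypass capacitor — accounts for every observation (excess current draw by DC offset at output → supply rail sagging → excess current draw)
(C) thermal runaway in output stage — hot component ✓; excess current draw ✗; quiescent current low ✗; gain high ✓; no output ✗; supply rail sagging ✗
(D) open trace to ground — does not account for hot component
(E) reversed diode — hot component ✓; excess current draw ✓; quiescent current low ✓; gain high ✓; no output ✓; supply rail sagging ✗
(B) is the only candidate with no mismatches.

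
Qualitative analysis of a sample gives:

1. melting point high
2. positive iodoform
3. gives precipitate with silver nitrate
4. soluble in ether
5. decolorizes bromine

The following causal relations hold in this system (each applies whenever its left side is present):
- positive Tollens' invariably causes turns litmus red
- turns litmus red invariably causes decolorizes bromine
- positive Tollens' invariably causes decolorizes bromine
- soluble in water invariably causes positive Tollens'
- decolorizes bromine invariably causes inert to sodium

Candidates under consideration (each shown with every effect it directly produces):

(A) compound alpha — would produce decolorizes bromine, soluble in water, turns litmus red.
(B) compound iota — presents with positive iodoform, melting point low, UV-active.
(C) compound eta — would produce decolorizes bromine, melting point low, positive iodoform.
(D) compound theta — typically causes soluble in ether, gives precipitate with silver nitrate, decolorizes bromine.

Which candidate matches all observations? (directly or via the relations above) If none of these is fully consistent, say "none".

Testing each hypothesis:
(A) compound alpha — does not account for melting point high, positive iodoform, gives precipitate with silver nitrate, soluble in ether
(B) compound iota — melting point high NO; positive iodoform yes; gives precipitate with silver nitrate NO; soluble in ether NO; decolorizes bromine NO
(C) compound eta — fails on melting point high, gives precipitate with silver nitrate, soluble in ether (predicts melting point low, not melting point high)
(D) compound theta — does not account for melting point high, positive iodoform
No candidate is consistent with all observations.

none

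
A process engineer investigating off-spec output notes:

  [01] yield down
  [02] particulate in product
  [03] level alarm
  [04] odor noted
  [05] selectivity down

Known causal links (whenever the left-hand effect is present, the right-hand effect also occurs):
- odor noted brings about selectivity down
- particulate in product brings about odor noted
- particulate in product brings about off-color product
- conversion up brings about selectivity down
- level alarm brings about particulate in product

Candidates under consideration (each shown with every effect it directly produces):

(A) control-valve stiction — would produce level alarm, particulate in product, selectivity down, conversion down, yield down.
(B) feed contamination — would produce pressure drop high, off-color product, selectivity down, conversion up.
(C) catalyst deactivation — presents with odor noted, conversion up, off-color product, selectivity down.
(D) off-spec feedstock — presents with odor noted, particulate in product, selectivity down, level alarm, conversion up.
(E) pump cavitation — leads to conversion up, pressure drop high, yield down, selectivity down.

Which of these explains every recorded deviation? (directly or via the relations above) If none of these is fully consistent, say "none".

Per-candidate check:
(A) control-valve stiction — yield down ✓; particulate in product ✓; level alarm ✓; odor noted ✓ (by particulate in product → odor noted); selectivity down ✓
(B) feed contamination — does not account for yield down, particulate in product, level alarm, odor noted
(C) catalyst deactivation — yield down ✗; particulate in product ✗; level alarm ✗; odor noted ✓; selectivity down ✓
(D) off-spec feedstock — yield down ✗; particulate in product ✓; level alarm ✓; odor noted ✓; selectivity down ✓
(E) pump cavitation — yield down ✓; particulate in product ✗; level alarm ✗; odor noted ✗; selectivity down ✓
(A) is the only candidate with no mismatches.

A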